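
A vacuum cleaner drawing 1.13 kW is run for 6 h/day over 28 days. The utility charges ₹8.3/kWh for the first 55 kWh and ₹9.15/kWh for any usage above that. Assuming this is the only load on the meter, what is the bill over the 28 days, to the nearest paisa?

₹1690.29

Runtime = 6 h/day × 28 days = 168 h
Energy = 1.13 kW × 168 h = 189.84 kWh
Tier 1 (0–55 kWh): 55 × ₹8.3 = ₹456.5
Above 55 kWh: 134.84 × ₹9.15 = ₹1233.786
Bill = ₹1690.29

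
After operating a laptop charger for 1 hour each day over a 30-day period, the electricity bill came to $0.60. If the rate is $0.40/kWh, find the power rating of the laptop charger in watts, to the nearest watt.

50 W

Energy = $0.60 ÷ $0.40/kWh = 1.5 kWh
Runtime = 1 h/day × 30 days = 30 h
Power = 1.5 kWh ÷ 30 h = 0.05 kW = 50 W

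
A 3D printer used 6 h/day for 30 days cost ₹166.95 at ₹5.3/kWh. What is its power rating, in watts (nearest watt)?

175 W

Energy = ₹166.95 ÷ ₹5.3/kWh = 31.5 kWh
Runtime = 6 h/day × 30 days = 180 h
Power = 31.5 kWh ÷ 180 h = 0.175 kW = 175 W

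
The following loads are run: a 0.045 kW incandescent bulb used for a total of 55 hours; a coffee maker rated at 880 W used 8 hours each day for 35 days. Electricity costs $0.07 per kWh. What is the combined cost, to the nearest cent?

$17.42

incandescent bulb: 0.045 kW × 55 h = 2.475 kWh
coffee maker: Runtime = 8 h/day × 35 days = 280 h
coffee maker: 0.88 kW × 280 h = 246.4 kWh
Total energy = 248.875 kWh
Cost = 248.875 × $0.07 = $17.42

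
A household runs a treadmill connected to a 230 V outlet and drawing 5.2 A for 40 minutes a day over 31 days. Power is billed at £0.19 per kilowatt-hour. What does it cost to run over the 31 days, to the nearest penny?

Power = 5.2 A × 230 V = 1196 W = 1.196 kW
Runtime = 40 min × 31 = 1240 min = 20.666666… h
Energy = 1.196 kW × 20.666666… h = 24.717333… kWh
Cost = 24.717333… kWh × £0.19/kWh = £4.70

£4.70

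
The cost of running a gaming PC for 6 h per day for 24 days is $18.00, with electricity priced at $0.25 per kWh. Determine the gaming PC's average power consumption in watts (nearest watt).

Energy = $18.00 ÷ $0.25/kWh = 72 kWh
Runtime = 6 h/day × 24 days = 144 h
Power = 72 kWh ÷ 144 h = 0.5 kW = 500 W

500 W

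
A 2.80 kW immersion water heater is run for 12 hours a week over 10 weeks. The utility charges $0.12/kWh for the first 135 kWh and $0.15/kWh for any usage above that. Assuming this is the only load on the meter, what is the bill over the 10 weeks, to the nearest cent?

$46.35

Runtime = 12 h/week × 10 weeks = 120 h
Energy = 2.8 kW × 120 h = 336 kWh
Tier 1 (0–135 kWh): 135 × $0.12 = $16.2
Above 135 kWh: 201 × $0.15 = $30.15
Bill = $46.35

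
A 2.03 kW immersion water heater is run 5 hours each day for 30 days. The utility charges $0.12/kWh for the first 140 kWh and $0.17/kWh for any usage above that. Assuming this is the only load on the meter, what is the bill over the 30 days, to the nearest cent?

Runtime = 5 h/day × 30 days = 150 h
Energy = 2.03 kW × 150 h = 304.5 kWh
Tier 1 (0–140 kWh): 140 × $0.12 = $16.8
Above 140 kWh: 164.5 × $0.17 = $27.965
Bill = $44.77

$44.77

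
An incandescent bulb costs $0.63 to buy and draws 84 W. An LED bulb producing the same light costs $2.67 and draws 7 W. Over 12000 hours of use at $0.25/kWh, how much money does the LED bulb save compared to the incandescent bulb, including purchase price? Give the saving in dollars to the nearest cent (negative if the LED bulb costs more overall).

$228.96

incandescent bulb: $0.63 + (84/1000) kW × 12000 h × $0.25 = $0.63 + $252 = $252.63
LED bulb: $2.67 + (7/1000) kW × 12000 h × $0.25 = $2.67 + $21 = $23.67
Saving = $252.63 − $23.67 = $228.96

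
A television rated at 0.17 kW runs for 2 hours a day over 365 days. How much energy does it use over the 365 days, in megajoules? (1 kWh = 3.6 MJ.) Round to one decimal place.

Runtime = 2 h/day × 365 days = 730 h
Energy = 0.17 kW × 730 h = 124.1 kWh
= 124.1 × 3.6 MJ = 446.8 MJ

446.8 MJ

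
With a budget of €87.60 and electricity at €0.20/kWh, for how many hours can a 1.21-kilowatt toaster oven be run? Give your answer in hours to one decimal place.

362.0 h

Energy available = €87.60 ÷ €0.20/kWh = 438 kWh
Hours = 438 kWh ÷ 1.21 kW = 362.0 h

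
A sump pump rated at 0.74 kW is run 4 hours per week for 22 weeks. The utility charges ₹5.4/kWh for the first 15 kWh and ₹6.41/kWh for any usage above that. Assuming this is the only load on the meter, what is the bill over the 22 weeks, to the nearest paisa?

₹402.27

Runtime = 4 h/week × 22 weeks = 88 h
Energy = 0.74 kW × 88 h = 65.12 kWh
Tier 1 (0–15 kWh): 15 × ₹5.4 = ₹81
Above 15 kWh: 50.12 × ₹6.41 = ₹321.2692
Bill = ₹402.27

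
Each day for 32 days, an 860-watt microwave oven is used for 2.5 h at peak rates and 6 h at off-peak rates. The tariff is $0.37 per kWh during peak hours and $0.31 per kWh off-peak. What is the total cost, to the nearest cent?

Peak energy = 0.86 kW × 2.5 h × 32 = 68.8 kWh
Off-peak energy = 0.86 kW × 6 h × 32 = 165.12 kWh
Cost = 68.8 × $0.37 + 165.12 × $0.31 = $25.456 + $51.1872 = $76.64

$76.64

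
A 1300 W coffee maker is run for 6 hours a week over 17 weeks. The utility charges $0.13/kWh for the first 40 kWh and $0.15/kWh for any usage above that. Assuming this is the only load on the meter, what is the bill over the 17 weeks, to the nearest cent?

Runtime = 6 h/week × 17 weeks = 102 h
Energy = 1.3 kW × 102 h = 132.6 kWh
Tier 1 (0–40 kWh): 40 × $0.13 = $5.2
Above 40 kWh: 92.6 × $0.15 = $13.89
Bill = $19.09

$19.09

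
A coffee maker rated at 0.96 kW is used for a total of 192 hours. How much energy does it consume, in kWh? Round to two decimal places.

Energy = 0.96 kW × 192 h = 184.32 kWh

184.32 kWh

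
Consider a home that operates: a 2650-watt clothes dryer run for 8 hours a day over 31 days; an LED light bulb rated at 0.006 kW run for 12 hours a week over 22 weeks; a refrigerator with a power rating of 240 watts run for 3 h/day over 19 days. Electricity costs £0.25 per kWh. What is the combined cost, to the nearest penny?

£168.12

clothes dryer: Runtime = 8 h/day × 31 days = 248 h
clothes dryer: 2.65 kW × 248 h = 657.2 kWh
LED light bulb: Runtime = 12 h/week × 22 weeks = 264 h
LED light bulb: 0.006 kW × 264 h = 1.584 kWh
refrigerator: Runtime = 3 h/day × 19 days = 57 h
refrigerator: 0.24 kW × 57 h = 13.68 kWh
Total energy = 672.464 kWh
Cost = 672.464 × £0.25 = £168.12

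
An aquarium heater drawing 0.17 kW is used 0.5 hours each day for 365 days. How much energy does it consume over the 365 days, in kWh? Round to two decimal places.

31.03 kWh

Runtime = 0.5 h/day × 365 days = 182.5 h
Energy = 0.17 kW × 182.5 h = 31.025 kWh ≈ 31.03 kWh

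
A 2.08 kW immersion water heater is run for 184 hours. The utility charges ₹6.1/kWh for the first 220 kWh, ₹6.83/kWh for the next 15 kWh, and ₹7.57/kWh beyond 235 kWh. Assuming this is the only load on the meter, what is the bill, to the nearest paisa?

₹2562.69

Energy = 2.08 kW × 184 h = 382.72 kWh
Tier 1 (0–220 kWh): 220 × ₹6.1 = ₹1342
Tier 2 (220–235 kWh): 15 × ₹6.83 = ₹102.45
Above 235 kWh: 147.72 × ₹7.57 = ₹1118.2404
Bill = ₹2562.69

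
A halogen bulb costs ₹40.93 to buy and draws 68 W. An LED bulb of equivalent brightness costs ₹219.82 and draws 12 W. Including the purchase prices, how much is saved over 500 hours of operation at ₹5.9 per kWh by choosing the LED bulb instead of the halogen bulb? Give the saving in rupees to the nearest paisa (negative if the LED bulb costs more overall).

-₹13.69

halogen bulb: ₹40.93 + (68/1000) kW × 500 h × ₹5.9 = ₹40.93 + ₹200.6 = ₹241.53
LED bulb: ₹219.82 + (12/1000) kW × 500 h × ₹5.9 = ₹219.82 + ₹35.4 = ₹255.22
Saving = ₹241.53 − ₹255.22 = −₹13.69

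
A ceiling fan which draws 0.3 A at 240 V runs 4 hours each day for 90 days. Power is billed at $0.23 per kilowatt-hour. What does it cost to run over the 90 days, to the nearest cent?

Power = 0.3 A × 240 V = 72 W = 0.072 kW
Runtime = 4 h/day × 90 days = 360 h
Energy = 0.072 kW × 360 h = 25.92 kWh
Cost = 25.92 kWh × $0.23/kWh = $5.96

$5.96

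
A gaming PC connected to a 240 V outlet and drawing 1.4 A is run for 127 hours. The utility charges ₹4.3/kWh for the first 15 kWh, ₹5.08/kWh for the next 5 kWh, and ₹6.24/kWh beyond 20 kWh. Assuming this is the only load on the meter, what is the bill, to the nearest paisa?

₹231.37

Power = 1.4 A × 240 V = 336 W = 0.336 kW
Energy = 0.336 kW × 127 h = 42.672 kWh
Tier 1 (0–15 kWh): 15 × ₹4.3 = ₹64.5
Tier 2 (15–20 kWh): 5 × ₹5.08 = ₹25.4
Above 20 kWh: 22.672 × ₹6.24 = ₹141.47328
Bill = ₹231.37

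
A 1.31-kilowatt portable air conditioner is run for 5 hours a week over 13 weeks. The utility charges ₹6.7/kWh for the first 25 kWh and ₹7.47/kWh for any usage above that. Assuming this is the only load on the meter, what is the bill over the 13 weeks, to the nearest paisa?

₹616.82

Runtime = 5 h/week × 13 weeks = 65 h
Energy = 1.31 kW × 65 h = 85.15 kWh
Tier 1 (0–25 kWh): 25 × ₹6.7 = ₹167.5
Above 25 kWh: 60.15 × ₹7.47 = ₹449.3205
Bill = ₹616.82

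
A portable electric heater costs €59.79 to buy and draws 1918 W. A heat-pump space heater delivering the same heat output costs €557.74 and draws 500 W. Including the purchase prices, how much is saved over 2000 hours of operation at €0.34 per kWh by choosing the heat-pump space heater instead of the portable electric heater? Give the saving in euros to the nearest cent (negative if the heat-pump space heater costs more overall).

portable electric heater: €59.79 + (1918/1000) kW × 2000 h × €0.34 = €59.79 + €1304.24 = €1364.03
heat-pump space heater: €557.74 + (500/1000) kW × 2000 h × €0.34 = €557.74 + €340 = €897.74
Saving = €1364.03 − €897.74 = €466.29

€466.29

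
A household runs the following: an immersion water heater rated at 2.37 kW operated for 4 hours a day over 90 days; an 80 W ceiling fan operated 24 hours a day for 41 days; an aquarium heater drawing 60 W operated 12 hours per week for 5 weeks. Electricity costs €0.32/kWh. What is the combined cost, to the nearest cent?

immersion water heater: Runtime = 4 h/day × 90 days = 360 h
immersion water heater: 2.37 kW × 360 h = 853.2 kWh
ceiling fan: Runtime = 24 h × 41 = 984 h
ceiling fan: 0.08 kW × 984 h = 78.72 kWh
aquarium heater: Runtime = 12 h/week × 5 weeks = 60 h
aquarium heater: 0.06 kW × 60 h = 3.6 kWh
Total energy = 935.52 kWh
Cost = 935.52 × €0.32 = €299.37

€299.37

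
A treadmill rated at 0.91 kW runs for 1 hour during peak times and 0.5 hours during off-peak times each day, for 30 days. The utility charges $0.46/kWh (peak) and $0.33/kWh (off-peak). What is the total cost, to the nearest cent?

$17.06

Peak energy = 0.91 kW × 1 h × 30 = 27.3 kWh
Off-peak energy = 0.91 kW × 0.5 h × 30 = 13.65 kWh
Cost = 27.3 × $0.46 + 13.65 × $0.33 = $12.558 + $4.5045 = $17.06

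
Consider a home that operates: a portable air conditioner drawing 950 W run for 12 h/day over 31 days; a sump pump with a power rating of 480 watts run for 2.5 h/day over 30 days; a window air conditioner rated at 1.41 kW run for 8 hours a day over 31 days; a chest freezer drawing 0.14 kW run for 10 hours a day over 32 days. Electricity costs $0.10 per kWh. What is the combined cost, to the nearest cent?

portable air conditioner: Runtime = 12 h/day × 31 days = 372 h
portable air conditioner: 0.95 kW × 372 h = 353.4 kWh
sump pump: Runtime = 2.5 h/day × 30 days = 75 h
sump pump: 0.48 kW × 75 h = 36 kWh
window air conditioner: Runtime = 8 h/day × 31 days = 248 h
window air conditioner: 1.41 kW × 248 h = 349.68 kWh
chest freezer: Runtime = 10 h/day × 32 days = 320 h
chest freezer: 0.14 kW × 320 h = 44.8 kWh
Total energy = 783.88 kWh
Cost = 783.88 × $0.10 = $78.39

$78.39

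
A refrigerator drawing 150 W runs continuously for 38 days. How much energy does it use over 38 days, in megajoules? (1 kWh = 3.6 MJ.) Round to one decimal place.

Runtime = 24 h × 38 = 912 h
Energy = 0.15 kW × 912 h = 136.8 kWh
= 136.8 × 3.6 MJ = 492.5 MJ

492.5 MJ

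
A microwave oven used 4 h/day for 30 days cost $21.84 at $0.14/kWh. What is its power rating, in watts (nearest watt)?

Energy = $21.84 ÷ $0.14/kWh = 156 kWh
Runtime = 4 h/day × 30 days = 120 h
Power = 156 kWh ÷ 120 h = 1.3 kW = 1300 W

1300 W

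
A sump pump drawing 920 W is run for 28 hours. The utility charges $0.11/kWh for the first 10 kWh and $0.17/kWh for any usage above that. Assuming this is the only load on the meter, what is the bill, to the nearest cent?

Energy = 0.92 kW × 28 h = 25.76 kWh
Tier 1 (0–10 kWh): 10 × $0.11 = $1.1
Above 10 kWh: 15.76 × $0.17 = $2.6792
Bill = $3.78

$3.78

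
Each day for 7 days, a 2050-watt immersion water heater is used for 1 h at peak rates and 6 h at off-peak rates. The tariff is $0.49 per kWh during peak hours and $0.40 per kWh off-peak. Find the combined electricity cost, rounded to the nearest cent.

Peak energy = 2.05 kW × 1 h × 7 = 14.35 kWh
Off-peak energy = 2.05 kW × 6 h × 7 = 86.1 kWh
Cost = 14.35 × $0.49 + 86.1 × $0.40 = $7.0315 + $34.44 = $41.47

$41.47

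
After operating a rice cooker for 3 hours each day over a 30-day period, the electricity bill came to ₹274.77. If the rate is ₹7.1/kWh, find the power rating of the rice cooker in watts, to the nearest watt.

430 W

Energy = ₹274.77 ÷ ₹7.1/kWh = 38.7 kWh
Runtime = 3 h/day × 30 days = 90 h
Power = 38.7 kWh ÷ 90 h = 0.43 kW = 430 W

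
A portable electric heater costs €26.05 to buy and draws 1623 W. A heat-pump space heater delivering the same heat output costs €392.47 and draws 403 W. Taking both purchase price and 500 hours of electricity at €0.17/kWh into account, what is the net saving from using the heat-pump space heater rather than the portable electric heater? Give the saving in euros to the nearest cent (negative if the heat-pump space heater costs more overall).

-€262.72

portable electric heater: €26.05 + (1623/1000) kW × 500 h × €0.17 = €26.05 + €137.955 = €164.005
heat-pump space heater: €392.47 + (403/1000) kW × 500 h × €0.17 = €392.47 + €34.255 = €426.725
Saving = €164.005 − €426.725 = −€262.72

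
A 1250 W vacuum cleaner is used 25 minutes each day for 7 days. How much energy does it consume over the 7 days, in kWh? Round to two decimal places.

Runtime = 25 min × 7 = 175 min = 2.916666… h
Energy = 1.25 kW × 2.916666… h = 3.645833… kWh ≈ 3.65 kWh

3.65 kWh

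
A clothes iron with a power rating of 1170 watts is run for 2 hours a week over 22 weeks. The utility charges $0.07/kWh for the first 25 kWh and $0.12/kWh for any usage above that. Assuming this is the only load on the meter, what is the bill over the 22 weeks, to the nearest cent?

$4.93

Runtime = 2 h/week × 22 weeks = 44 h
Energy = 1.17 kW × 44 h = 51.48 kWh
Tier 1 (0–25 kWh): 25 × $0.07 = $1.75
Above 25 kWh: 26.48 × $0.12 = $3.1776
Bill = $4.93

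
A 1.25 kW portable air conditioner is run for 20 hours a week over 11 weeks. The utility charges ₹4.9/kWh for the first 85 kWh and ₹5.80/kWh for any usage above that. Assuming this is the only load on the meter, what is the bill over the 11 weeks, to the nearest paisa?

Runtime = 20 h/week × 11 weeks = 220 h
Energy = 1.25 kW × 220 h = 275 kWh
Tier 1 (0–85 kWh): 85 × ₹4.9 = ₹416.5
Above 85 kWh: 190 × ₹5.80 = ₹1102
Bill = ₹1518.50

₹1518.50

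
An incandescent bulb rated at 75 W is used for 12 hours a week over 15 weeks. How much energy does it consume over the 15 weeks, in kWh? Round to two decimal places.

Runtime = 12 h/week × 15 weeks = 180 h
Energy = 0.075 kW × 180 h = 13.5 kWh

13.50 kWh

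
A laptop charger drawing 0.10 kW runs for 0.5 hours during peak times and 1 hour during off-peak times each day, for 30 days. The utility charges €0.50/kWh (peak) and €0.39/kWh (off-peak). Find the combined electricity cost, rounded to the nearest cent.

€1.92

Peak energy = 0.1 kW × 0.5 h × 30 = 1.5 kWh
Off-peak energy = 0.1 kW × 1 h × 30 = 3 kWh
Cost = 1.5 × €0.50 + 3 × €0.39 = €0.75 + €1.17 = €1.92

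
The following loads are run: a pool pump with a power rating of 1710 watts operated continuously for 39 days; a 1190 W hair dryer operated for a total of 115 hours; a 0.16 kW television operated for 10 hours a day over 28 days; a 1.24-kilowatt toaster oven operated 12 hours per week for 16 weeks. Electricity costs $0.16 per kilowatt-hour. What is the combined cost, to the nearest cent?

$323.25

pool pump: Runtime = 24 h × 39 = 936 h
pool pump: 1.71 kW × 936 h = 1600.56 kWh
hair dryer: 1.19 kW × 115 h = 136.85 kWh
television: Runtime = 10 h/day × 28 days = 280 h
television: 0.16 kW × 280 h = 44.8 kWh
toaster oven: Runtime = 12 h/week × 16 weeks = 192 h
toaster oven: 1.24 kW × 192 h = 238.08 kWh
Total energy = 2020.29 kWh
Cost = 2020.29 × $0.16 = $323.25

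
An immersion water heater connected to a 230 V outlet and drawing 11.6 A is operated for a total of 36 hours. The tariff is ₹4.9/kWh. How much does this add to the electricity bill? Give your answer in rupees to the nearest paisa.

₹470.64

Power = 11.6 A × 230 V = 2668 W = 2.668 kW
Energy = 2.668 kW × 36 h = 96.048 kWh
Cost = 96.048 kWh × ₹4.9/kWh = ₹470.64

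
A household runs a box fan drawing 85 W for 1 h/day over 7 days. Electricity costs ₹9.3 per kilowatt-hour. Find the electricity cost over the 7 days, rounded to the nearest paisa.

Runtime = 1 h/day × 7 days = 7 h
Energy = 0.085 kW × 7 h = 0.595 kWh
Cost = 0.595 kWh × ₹9.3/kWh = ₹5.53

₹5.53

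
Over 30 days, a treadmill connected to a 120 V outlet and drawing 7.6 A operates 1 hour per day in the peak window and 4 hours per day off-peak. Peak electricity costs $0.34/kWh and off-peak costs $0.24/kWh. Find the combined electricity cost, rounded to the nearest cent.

Power = 7.6 A × 120 V = 912 W = 0.912 kW
Peak energy = 0.912 kW × 1 h × 30 = 27.36 kWh
Off-peak energy = 0.912 kW × 4 h × 30 = 109.44 kWh
Cost = 27.36 × $0.34 + 109.44 × $0.24 = $9.3024 + $26.2656 = $35.57

$35.57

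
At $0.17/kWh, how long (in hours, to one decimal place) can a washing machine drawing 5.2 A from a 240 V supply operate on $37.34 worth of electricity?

Power = 5.2 A × 240 V = 1248 W = 1.248 kW
Energy available = $37.34 ÷ $0.17/kWh = 219.6471 kWh
Hours = 219.6471 kWh ÷ 1.248 kW = 176.0 h

176.0 h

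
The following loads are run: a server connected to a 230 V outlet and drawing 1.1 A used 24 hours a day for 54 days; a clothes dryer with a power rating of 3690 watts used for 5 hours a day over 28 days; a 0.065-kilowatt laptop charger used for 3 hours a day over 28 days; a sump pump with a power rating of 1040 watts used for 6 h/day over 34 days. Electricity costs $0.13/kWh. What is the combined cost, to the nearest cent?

$138.07

server: Power = 1.1 A × 230 V = 253 W = 0.253 kW
server: Runtime = 24 h × 54 = 1296 h
server: 0.253 kW × 1296 h = 327.888 kWh
clothes dryer: Runtime = 5 h/day × 28 days = 140 h
clothes dryer: 3.69 kW × 140 h = 516.6 kWh
laptop charger: Runtime = 3 h/day × 28 days = 84 h
laptop charger: 0.065 kW × 84 h = 5.46 kWh
sump pump: Runtime = 6 h/day × 34 days = 204 h
sump pump: 1.04 kW × 204 h = 212.16 kWh
Total energy = 1062.108 kWh
Cost = 1062.108 × $0.13 = $138.07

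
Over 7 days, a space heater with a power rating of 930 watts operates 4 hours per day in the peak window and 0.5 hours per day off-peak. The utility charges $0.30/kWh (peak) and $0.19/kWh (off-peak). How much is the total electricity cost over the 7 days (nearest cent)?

$8.43

Peak energy = 0.93 kW × 4 h × 7 = 26.04 kWh
Off-peak energy = 0.93 kW × 0.5 h × 7 = 3.255 kWh
Cost = 26.04 × $0.30 + 3.255 × $0.19 = $7.812 + $0.61845 = $8.43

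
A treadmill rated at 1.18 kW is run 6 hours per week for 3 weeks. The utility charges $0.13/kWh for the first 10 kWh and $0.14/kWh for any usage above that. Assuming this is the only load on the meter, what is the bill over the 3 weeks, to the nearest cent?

$2.87

Runtime = 6 h/week × 3 weeks = 18 h
Energy = 1.18 kW × 18 h = 21.24 kWh
Tier 1 (0–10 kWh): 10 × $0.13 = $1.3
Above 10 kWh: 11.24 × $0.14 = $1.5736
Bill = $2.87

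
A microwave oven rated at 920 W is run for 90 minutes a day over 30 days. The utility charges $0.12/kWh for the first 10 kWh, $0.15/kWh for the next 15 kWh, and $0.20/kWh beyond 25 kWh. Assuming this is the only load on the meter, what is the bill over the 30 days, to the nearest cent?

Runtime = 90 min × 30 = 2700 min = 45 h
Energy = 0.92 kW × 45 h = 41.4 kWh
Tier 1 (0–10 kWh): 10 × $0.12 = $1.2
Tier 2 (10–25 kWh): 15 × $0.15 = $2.25
Above 25 kWh: 16.4 × $0.20 = $3.28
Bill = $6.73

$6.73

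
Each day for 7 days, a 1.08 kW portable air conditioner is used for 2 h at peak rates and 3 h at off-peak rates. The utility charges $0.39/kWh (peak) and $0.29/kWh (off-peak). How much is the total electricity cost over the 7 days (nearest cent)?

$12.47

Peak energy = 1.08 kW × 2 h × 7 = 15.12 kWh
Off-peak energy = 1.08 kW × 3 h × 7 = 22.68 kWh
Cost = 15.12 × $0.39 + 22.68 × $0.29 = $5.8968 + $6.5772 = $12.47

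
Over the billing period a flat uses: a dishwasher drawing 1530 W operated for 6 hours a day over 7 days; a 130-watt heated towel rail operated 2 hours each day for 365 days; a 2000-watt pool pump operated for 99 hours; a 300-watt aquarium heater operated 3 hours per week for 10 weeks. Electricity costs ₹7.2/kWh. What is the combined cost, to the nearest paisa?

₹2636.35

dishwasher: Runtime = 6 h/day × 7 days = 42 h
dishwasher: 1.53 kW × 42 h = 64.26 kWh
heated towel rail: Runtime = 2 h/day × 365 days = 730 h
heated towel rail: 0.13 kW × 730 h = 94.9 kWh
pool pump: 2 kW × 99 h = 198 kWh
aquarium heater: Runtime = 3 h/week × 10 weeks = 30 h
aquarium heater: 0.3 kW × 30 h = 9 kWh
Total energy = 366.16 kWh
Cost = 366.16 × ₹7.2 = ₹2636.35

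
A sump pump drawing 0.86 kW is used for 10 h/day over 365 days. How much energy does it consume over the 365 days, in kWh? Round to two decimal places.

3139.00 kWh

Runtime = 10 h/day × 365 days = 3650 h
Energy = 0.86 kW × 3650 h = 3139 kWh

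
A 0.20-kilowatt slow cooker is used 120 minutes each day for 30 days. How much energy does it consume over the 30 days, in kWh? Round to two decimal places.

12.00 kWh

Runtime = 120 min × 30 = 3600 min = 60 h
Energy = 0.2 kW × 60 h = 12 kWh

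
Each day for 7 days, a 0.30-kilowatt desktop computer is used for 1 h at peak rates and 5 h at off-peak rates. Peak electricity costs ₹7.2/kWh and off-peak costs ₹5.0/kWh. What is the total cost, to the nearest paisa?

Peak energy = 0.3 kW × 1 h × 7 = 2.1 kWh
Off-peak energy = 0.3 kW × 5 h × 7 = 10.5 kWh
Cost = 2.1 × ₹7.2 + 10.5 × ₹5.0 = ₹15.12 + ₹52.5 = ₹67.62

₹67.62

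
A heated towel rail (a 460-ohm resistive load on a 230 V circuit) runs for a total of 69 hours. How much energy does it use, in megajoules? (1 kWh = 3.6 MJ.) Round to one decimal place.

28.6 MJ

Power = V²/R = 230²/460 = 115 W = 0.115 kW
Energy = 0.115 kW × 69 h = 7.935 kWh
= 7.935 × 3.6 MJ = 28.6 MJ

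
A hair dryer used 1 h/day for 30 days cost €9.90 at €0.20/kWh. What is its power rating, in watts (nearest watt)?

Energy = €9.90 ÷ €0.20/kWh = 49.5 kWh
Runtime = 1 h/day × 30 days = 30 h
Power = 49.5 kWh ÷ 30 h = 1.65 kW = 1650 W

1650 W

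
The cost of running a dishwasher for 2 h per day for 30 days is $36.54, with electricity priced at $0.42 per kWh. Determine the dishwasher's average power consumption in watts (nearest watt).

1450 W

Energy = $36.54 ÷ $0.42/kWh = 87 kWh
Runtime = 2 h/day × 30 days = 60 h
Power = 87 kWh ÷ 60 h = 1.45 kW = 1450 W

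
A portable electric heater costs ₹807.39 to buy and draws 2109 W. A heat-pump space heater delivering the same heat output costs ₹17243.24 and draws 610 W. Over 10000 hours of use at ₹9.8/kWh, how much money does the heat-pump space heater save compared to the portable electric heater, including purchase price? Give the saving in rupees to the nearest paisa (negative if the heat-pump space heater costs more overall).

₹130466.15

portable electric heater: ₹807.39 + (2109/1000) kW × 10000 h × ₹9.8 = ₹807.39 + ₹206682 = ₹207489.39
heat-pump space heater: ₹17243.24 + (610/1000) kW × 10000 h × ₹9.8 = ₹17243.24 + ₹59780 = ₹77023.24
Saving = ₹207489.39 − ₹77023.24 = ₹130466.15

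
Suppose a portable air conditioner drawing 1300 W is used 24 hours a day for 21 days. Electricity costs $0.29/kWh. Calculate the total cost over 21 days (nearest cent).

Runtime = 24 h × 21 = 504 h
Energy = 1.3 kW × 504 h = 655.2 kWh
Cost = 655.2 kWh × $0.29/kWh = $190.01

$190.01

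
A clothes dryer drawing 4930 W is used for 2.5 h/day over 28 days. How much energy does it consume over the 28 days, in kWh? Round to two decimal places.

Runtime = 2.5 h/day × 28 days = 70 h
Energy = 4.93 kW × 70 h = 345.1 kWh

345.10 kWh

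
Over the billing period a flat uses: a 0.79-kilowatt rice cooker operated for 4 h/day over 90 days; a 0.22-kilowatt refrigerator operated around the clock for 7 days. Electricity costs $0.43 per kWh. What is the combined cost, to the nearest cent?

rice cooker: Runtime = 4 h/day × 90 days = 360 h
rice cooker: 0.79 kW × 360 h = 284.4 kWh
refrigerator: Runtime = 24 h × 7 = 168 h
refrigerator: 0.22 kW × 168 h = 36.96 kWh
Total energy = 321.36 kWh
Cost = 321.36 × $0.43 = $138.18

$138.18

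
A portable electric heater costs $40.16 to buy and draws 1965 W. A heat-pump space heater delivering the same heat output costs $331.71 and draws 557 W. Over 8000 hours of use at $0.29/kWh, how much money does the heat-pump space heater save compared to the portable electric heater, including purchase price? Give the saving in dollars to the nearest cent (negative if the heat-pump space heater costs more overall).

$2975.01

portable electric heater: $40.16 + (1965/1000) kW × 8000 h × $0.29 = $40.16 + $4558.8 = $4598.96
heat-pump space heater: $331.71 + (557/1000) kW × 8000 h × $0.29 = $331.71 + $1292.24 = $1623.95
Saving = $4598.96 − $1623.95 = $2975.01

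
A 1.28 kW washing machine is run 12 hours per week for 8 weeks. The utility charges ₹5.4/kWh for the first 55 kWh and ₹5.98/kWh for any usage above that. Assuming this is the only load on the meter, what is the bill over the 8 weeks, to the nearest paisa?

Runtime = 12 h/week × 8 weeks = 96 h
Energy = 1.28 kW × 96 h = 122.88 kWh
Tier 1 (0–55 kWh): 55 × ₹5.4 = ₹297
Above 55 kWh: 67.88 × ₹5.98 = ₹405.9224
Bill = ₹702.92

₹702.92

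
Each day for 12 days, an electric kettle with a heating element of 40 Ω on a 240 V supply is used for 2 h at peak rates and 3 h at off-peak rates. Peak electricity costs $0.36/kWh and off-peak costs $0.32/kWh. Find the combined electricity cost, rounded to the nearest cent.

Power = V²/R = 240²/40 = 1440 W = 1.44 kW
Peak energy = 1.44 kW × 2 h × 12 = 34.56 kWh
Off-peak energy = 1.44 kW × 3 h × 12 = 51.84 kWh
Cost = 34.56 × $0.36 + 51.84 × $0.32 = $12.4416 + $16.5888 = $29.03

$29.03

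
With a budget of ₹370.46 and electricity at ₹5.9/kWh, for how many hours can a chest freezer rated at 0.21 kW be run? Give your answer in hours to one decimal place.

Energy available = ₹370.46 ÷ ₹5.9/kWh = 62.7898 kWh
Hours = 62.7898 kWh ÷ 0.21 kW = 299.0 h

299.0 h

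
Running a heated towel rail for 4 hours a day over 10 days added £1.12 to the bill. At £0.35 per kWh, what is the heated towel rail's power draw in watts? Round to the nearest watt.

Energy = £1.12 ÷ £0.35/kWh = 3.2 kWh
Runtime = 4 h/day × 10 days = 40 h
Power = 3.2 kWh ÷ 40 h = 0.08 kW = 80 W

80 W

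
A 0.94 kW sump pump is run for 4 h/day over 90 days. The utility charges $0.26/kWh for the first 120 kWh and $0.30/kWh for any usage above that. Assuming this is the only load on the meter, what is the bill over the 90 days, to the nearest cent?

$96.72

Runtime = 4 h/day × 90 days = 360 h
Energy = 0.94 kW × 360 h = 338.4 kWh
Tier 1 (0–120 kWh): 120 × $0.26 = $31.2
Above 120 kWh: 218.4 × $0.30 = $65.52
Bill = $96.72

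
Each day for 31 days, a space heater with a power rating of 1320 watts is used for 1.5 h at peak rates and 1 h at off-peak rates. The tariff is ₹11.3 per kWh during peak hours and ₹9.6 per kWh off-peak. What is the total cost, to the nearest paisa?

Peak energy = 1.32 kW × 1.5 h × 31 = 61.38 kWh
Off-peak energy = 1.32 kW × 1 h × 31 = 40.92 kWh
Cost = 61.38 × ₹11.3 + 40.92 × ₹9.6 = ₹693.594 + ₹392.832 = ₹1086.43

₹1086.43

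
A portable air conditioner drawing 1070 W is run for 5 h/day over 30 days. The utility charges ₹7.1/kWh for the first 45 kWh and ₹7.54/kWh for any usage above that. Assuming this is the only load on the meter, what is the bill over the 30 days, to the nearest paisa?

Runtime = 5 h/day × 30 days = 150 h
Energy = 1.07 kW × 150 h = 160.5 kWh
Tier 1 (0–45 kWh): 45 × ₹7.1 = ₹319.5
Above 45 kWh: 115.5 × ₹7.54 = ₹870.87
Bill = ₹1190.37

₹1190.37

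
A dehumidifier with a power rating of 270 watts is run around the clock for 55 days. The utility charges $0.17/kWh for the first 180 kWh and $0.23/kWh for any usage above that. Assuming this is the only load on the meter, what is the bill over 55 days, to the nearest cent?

Runtime = 24 h × 55 = 1320 h
Energy = 0.27 kW × 1320 h = 356.4 kWh
Tier 1 (0–180 kWh): 180 × $0.17 = $30.6
Above 180 kWh: 176.4 × $0.23 = $40.572
Bill = $71.17

$71.17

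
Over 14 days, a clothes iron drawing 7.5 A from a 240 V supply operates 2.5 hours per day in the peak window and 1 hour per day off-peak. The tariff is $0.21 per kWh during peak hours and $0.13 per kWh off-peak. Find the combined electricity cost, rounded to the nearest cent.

$16.51

Power = 7.5 A × 240 V = 1800 W = 1.8 kW
Peak energy = 1.8 kW × 2.5 h × 14 = 63 kWh
Off-peak energy = 1.8 kW × 1 h × 14 = 25.2 kWh
Cost = 63 × $0.21 + 25.2 × $0.13 = $13.23 + $3.276 = $16.51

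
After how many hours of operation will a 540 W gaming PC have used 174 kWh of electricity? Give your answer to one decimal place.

322.2 h

Hours = 174 kWh ÷ 0.54 kW = 322.2 h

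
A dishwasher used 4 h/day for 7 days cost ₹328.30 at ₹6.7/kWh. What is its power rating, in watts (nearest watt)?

Energy = ₹328.30 ÷ ₹6.7/kWh = 49 kWh
Runtime = 4 h/day × 7 days = 28 h
Power = 49 kWh ÷ 28 h = 1.75 kW = 1750 W

1750 W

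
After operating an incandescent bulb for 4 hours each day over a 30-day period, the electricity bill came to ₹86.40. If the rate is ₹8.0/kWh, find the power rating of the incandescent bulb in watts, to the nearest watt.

Energy = ₹86.40 ÷ ₹8.0/kWh = 10.8 kWh
Runtime = 4 h/day × 30 days = 120 h
Power = 10.8 kWh ÷ 120 h = 0.09 kW = 90 W

90 W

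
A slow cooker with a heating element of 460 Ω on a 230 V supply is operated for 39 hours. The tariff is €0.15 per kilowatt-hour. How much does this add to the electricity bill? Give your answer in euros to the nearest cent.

Power = V²/R = 230²/460 = 115 W = 0.115 kW
Energy = 0.115 kW × 39 h = 4.485 kWh
Cost = 4.485 kWh × €0.15/kWh = €0.67

€0.67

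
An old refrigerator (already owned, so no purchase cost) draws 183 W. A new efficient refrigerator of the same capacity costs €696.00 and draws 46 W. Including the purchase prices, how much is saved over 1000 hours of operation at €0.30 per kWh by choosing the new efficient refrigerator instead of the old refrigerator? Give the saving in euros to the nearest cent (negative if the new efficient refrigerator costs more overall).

-€654.90

old refrigerator: €0.00 + (183/1000) kW × 1000 h × €0.30 = €0.00 + €54.9 = €54.9
new efficient refrigerator: €696.00 + (46/1000) kW × 1000 h × €0.30 = €696.00 + €13.8 = €709.8
Saving = €54.9 − €709.8 = −€654.9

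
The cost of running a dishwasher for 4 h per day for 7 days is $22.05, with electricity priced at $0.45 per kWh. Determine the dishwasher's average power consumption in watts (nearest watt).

Energy = $22.05 ÷ $0.45/kWh = 49 kWh
Runtime = 4 h/day × 7 days = 28 h
Power = 49 kWh ÷ 28 h = 1.75 kW = 1750 W

1750 W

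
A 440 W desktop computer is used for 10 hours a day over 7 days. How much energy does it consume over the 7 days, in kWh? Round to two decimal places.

30.80 kWh

Runtime = 10 h/day × 7 days = 70 h
Energy = 0.44 kW × 70 h = 30.8 kWh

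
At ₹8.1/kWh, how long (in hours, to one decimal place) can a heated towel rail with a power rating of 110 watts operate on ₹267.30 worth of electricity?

300.0 h

Energy available = ₹267.30 ÷ ₹8.1/kWh = 33 kWh
Hours = 33 kWh ÷ 0.11 kW = 300.0 h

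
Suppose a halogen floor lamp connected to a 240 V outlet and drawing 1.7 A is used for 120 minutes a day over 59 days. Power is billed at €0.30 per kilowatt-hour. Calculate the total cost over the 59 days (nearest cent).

Power = 1.7 A × 240 V = 408 W = 0.408 kW
Runtime = 120 min × 59 = 7080 min = 118 h
Energy = 0.408 kW × 118 h = 48.144 kWh
Cost = 48.144 kWh × €0.30/kWh = €14.44

€14.44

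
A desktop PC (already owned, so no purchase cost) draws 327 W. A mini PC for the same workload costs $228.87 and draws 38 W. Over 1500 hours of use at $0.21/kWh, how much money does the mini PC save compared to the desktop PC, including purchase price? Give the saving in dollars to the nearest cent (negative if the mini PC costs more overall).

-$137.84

desktop PC: $0.00 + (327/1000) kW × 1500 h × $0.21 = $0.00 + $103.005 = $103.005
mini PC: $228.87 + (38/1000) kW × 1500 h × $0.21 = $228.87 + $11.97 = $240.84
Saving = $103.005 − $240.84 = −$137.835 → -$137.84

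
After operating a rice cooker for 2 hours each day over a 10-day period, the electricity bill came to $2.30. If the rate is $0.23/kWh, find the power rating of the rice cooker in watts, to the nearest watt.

500 W

Energy = $2.30 ÷ $0.23/kWh = 10 kWh
Runtime = 2 h/day × 10 days = 20 h
Power = 10 kWh ÷ 20 h = 0.5 kW = 500 W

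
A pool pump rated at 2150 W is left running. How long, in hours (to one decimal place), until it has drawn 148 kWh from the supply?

68.8 h

Hours = 148 kWh ÷ 2.15 kW = 68.8 h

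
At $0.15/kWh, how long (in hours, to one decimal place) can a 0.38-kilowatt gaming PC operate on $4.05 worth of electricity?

71.1 h

Energy available = $4.05 ÷ $0.15/kWh = 27 kWh
Hours = 27 kWh ÷ 0.38 kW = 71.1 h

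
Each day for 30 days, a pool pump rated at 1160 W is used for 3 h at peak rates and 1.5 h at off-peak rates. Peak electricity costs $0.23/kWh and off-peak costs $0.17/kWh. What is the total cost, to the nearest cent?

Peak energy = 1.16 kW × 3 h × 30 = 104.4 kWh
Off-peak energy = 1.16 kW × 1.5 h × 30 = 52.2 kWh
Cost = 104.4 × $0.23 + 52.2 × $0.17 = $24.012 + $8.874 = $32.89

$32.89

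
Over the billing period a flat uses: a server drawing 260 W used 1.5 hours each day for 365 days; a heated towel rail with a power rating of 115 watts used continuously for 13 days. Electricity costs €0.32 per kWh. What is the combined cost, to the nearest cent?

server: Runtime = 1.5 h/day × 365 days = 547.5 h
server: 0.26 kW × 547.5 h = 142.35 kWh
heated towel rail: Runtime = 24 h × 13 = 312 h
heated towel rail: 0.115 kW × 312 h = 35.88 kWh
Total energy = 178.23 kWh
Cost = 178.23 × €0.32 = €57.03

€57.03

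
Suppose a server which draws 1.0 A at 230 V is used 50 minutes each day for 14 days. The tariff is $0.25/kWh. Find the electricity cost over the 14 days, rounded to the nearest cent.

Power = 1.0 A × 230 V = 230 W = 0.23 kW
Runtime = 50 min × 14 = 700 min = 11.666666… h
Energy = 0.23 kW × 11.666666… h = 2.683333… kWh
Cost = 2.683333… kWh × $0.25/kWh = $0.67

$0.67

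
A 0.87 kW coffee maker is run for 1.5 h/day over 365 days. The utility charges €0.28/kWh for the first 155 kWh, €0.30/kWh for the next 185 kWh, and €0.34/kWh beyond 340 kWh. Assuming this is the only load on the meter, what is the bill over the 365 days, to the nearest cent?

€145.25

Runtime = 1.5 h/day × 365 days = 547.5 h
Energy = 0.87 kW × 547.5 h = 476.325 kWh
Tier 1 (0–155 kWh): 155 × €0.28 = €43.4
Tier 2 (155–340 kWh): 185 × €0.30 = €55.5
Above 340 kWh: 136.325 × €0.34 = €46.3505
Bill = €145.25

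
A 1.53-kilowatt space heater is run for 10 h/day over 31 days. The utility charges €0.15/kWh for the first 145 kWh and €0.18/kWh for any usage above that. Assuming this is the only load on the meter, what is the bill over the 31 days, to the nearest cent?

Runtime = 10 h/day × 31 days = 310 h
Energy = 1.53 kW × 310 h = 474.3 kWh
Tier 1 (0–145 kWh): 145 × €0.15 = €21.75
Above 145 kWh: 329.3 × €0.18 = €59.274
Bill = €81.02

€81.02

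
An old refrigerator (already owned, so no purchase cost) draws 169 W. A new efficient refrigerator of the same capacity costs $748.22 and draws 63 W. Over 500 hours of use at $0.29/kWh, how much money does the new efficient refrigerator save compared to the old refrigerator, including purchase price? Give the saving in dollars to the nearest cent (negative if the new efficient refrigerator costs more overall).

-$732.85

old refrigerator: $0.00 + (169/1000) kW × 500 h × $0.29 = $0.00 + $24.505 = $24.505
new efficient refrigerator: $748.22 + (63/1000) kW × 500 h × $0.29 = $748.22 + $9.135 = $757.355
Saving = $24.505 − $757.355 = −$732.85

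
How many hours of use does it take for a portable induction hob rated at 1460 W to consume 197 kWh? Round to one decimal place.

134.9 h

Hours = 197 kWh ÷ 1.46 kW = 134.9 h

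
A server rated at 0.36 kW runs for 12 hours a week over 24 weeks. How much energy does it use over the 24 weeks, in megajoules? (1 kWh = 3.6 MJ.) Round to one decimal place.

373.2 MJ

Runtime = 12 h/week × 24 weeks = 288 h
Energy = 0.36 kW × 288 h = 103.68 kWh
= 103.68 × 3.6 MJ = 373.2 MJ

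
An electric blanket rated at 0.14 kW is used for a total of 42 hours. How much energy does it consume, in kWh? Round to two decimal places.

5.88 kWh

Energy = 0.14 kW × 42 h = 5.88 kWh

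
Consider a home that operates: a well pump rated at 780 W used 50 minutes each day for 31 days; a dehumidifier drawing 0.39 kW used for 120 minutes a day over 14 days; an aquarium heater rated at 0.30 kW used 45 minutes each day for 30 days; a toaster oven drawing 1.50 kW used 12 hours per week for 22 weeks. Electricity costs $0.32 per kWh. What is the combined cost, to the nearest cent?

$138.82

well pump: Runtime = 50 min × 31 = 1550 min = 25.833333… h
well pump: 0.78 kW × 25.833333… h = 20.15 kWh
dehumidifier: Runtime = 120 min × 14 = 1680 min = 28 h
dehumidifier: 0.39 kW × 28 h = 10.92 kWh
aquarium heater: Runtime = 45 min × 30 = 1350 min = 22.5 h
aquarium heater: 0.3 kW × 22.5 h = 6.75 kWh
toaster oven: Runtime = 12 h/week × 22 weeks = 264 h
toaster oven: 1.5 kW × 264 h = 396 kWh
Total energy = 433.82 kWh
Cost = 433.82 × $0.32 = $138.82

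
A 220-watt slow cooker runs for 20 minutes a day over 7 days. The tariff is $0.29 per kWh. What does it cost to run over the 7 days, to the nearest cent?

Runtime = 20 min × 7 = 140 min = 2.333333… h
Energy = 0.22 kW × 2.333333… h = 0.513333… kWh
Cost = 0.513333… kWh × $0.29/kWh = $0.15

$0.15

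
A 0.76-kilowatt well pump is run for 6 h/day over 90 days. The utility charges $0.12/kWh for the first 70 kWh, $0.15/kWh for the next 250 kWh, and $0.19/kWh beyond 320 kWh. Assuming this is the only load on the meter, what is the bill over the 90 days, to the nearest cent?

Runtime = 6 h/day × 90 days = 540 h
Energy = 0.76 kW × 540 h = 410.4 kWh
Tier 1 (0–70 kWh): 70 × $0.12 = $8.4
Tier 2 (70–320 kWh): 250 × $0.15 = $37.5
Above 320 kWh: 90.4 × $0.19 = $17.176
Bill = $63.08

$63.08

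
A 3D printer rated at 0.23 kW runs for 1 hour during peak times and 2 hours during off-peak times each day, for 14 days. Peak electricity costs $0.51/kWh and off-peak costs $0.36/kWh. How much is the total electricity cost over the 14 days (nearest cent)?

Peak energy = 0.23 kW × 1 h × 14 = 3.22 kWh
Off-peak energy = 0.23 kW × 2 h × 14 = 6.44 kWh
Cost = 3.22 × $0.51 + 6.44 × $0.36 = $1.6422 + $2.3184 = $3.96

$3.96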